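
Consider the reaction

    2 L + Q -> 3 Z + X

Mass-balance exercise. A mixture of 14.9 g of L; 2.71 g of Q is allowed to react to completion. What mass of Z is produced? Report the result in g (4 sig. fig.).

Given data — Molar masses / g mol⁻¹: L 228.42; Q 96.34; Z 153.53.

n(L) = 14.90 / 228.42 = 0.06523 mol
n(Q) = 2.710 / 96.34 = 0.02813 mol
n/ν for L = 0.06523/2 = 0.03262
n/ν for Q = 0.02813/1 = 0.02813
Smallest n/ν is Q → limiting reagent.
n(Z) = (3/1) × 0.02813 = 0.08439 mol
mass = 0.08439 × 153.53 = 12.96 g

12.96 g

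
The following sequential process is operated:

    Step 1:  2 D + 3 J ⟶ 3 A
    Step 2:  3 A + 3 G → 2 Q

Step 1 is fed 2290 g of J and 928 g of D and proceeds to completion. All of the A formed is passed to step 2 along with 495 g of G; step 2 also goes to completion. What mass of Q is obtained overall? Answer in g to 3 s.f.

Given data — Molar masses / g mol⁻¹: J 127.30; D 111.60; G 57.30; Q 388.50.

2240 g

Step 1:
n(J) = 2290 / 127.30 = 17.99 mol
n(D) = 928.0 / 111.60 = 8.315 mol
n/ν for J = 17.99/3 = 5.997
n/ν for D = 8.315/2 = 4.158
Smallest n/ν is D → limiting reagent.
n(A) produced = (3/2) × 8.315 = 12.47 mol
Step 2:
n(A) available = 12.47 mol
n(G) = 495.0 / 57.30 = 8.639 mol
n/ν for A = 12.47/3 = 4.157
n/ν for G = 8.639/3 = 2.880
Smallest n/ν is G → limiting reagent.
n(Q) = (2/3) × 8.639 = 5.759 mol
mass = 5.759 × 388.50 = 2237 g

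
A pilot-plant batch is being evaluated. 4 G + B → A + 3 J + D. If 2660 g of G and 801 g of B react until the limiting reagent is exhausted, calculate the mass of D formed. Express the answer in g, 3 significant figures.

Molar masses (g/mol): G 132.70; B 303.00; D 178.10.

n(G) = 2660 / 132.70 = 20.05 mol
n(B) = 801.0 / 303.00 = 2.644 mol
n/ν for G = 20.05/4 = 5.013
n/ν for B = 2.644/1 = 2.644
Smallest n/ν is B → limiting reagent.
n(D) = (1/1) × 2.644 = 2.644 mol
mass = 2.644 × 178.10 = 470.9 g

471 g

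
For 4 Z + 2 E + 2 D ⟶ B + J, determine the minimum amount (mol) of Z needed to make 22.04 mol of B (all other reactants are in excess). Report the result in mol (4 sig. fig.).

n(B) = 22.04 mol
n(Z) = (4/1) × 22.04 = 88.16 mol

88.16 mol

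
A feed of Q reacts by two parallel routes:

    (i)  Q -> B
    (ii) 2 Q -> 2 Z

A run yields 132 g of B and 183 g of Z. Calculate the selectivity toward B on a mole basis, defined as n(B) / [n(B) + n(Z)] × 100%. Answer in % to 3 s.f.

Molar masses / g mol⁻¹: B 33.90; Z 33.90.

n(B) = 132 / 33.90 = 3.894 mol
n(Z) = 183 / 33.90 = 5.398 mol
selectivity = 3.894/(3.894+5.398) × 100 = 41.91 %

41.9 %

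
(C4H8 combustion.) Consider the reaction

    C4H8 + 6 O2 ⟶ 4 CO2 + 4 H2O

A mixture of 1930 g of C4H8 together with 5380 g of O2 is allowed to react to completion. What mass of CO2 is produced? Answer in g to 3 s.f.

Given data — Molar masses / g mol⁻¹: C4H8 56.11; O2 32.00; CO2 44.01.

n(C4H8) = 1930 / 56.11 = 34.40 mol
n(O2) = 5380 / 32.00 = 168.1 mol
n/ν for C4H8 = 34.40/1 = 34.40
n/ν for O2 = 168.1/6 = 28.02
Smallest n/ν is O2 → limiting reagent.
n(CO2) = (4/6) × 168.1 = 112.1 mol
mass = 112.1 × 44.01 = 4934 g

4930 g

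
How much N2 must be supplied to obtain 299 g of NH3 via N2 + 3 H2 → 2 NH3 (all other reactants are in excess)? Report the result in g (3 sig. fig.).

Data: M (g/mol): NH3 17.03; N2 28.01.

246 g

n(NH3) = 299 / 17.03 = 17.56 mol
n(N2) = (1/2) × 17.56 = 8.780 mol
mass = 8.780 × 28.01 = 245.9 g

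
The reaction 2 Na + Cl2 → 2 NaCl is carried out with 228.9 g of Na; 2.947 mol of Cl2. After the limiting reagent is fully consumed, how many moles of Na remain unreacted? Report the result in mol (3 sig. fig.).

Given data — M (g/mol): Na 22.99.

4.06 mol

n(Na) = 228.9 / 22.99 = 9.957 mol
n(Cl2) = 2.947 mol
n/ν for Na = 9.957/2 = 4.979
n/ν for Cl2 = 2.947/1 = 2.947
Smallest n/ν is Cl2 → limiting reagent.
Na consumed = (2/1) × 2.947 = 5.894 mol
Na remaining = 9.957 − 5.894 = 4.063 mol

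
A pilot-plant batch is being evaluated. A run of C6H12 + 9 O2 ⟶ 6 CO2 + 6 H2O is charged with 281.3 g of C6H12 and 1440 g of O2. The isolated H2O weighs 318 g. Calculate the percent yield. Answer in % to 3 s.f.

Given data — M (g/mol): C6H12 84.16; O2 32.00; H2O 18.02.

n(C6H12) = 281.3 / 84.16 = 3.342 mol
n(O2) = 1440 / 32.00 = 45.00 mol
n/ν for C6H12 = 3.342/1 = 3.342
n/ν for O2 = 45.00/9 = 5.000
Smallest n/ν is C6H12 → limiting reagent.
theoretical n(H2O) = (6/1) × 3.342 = 20.05 mol → 361.3 g
% yield = 318 / 361.3 × 100 = 88.02 %

88.0 %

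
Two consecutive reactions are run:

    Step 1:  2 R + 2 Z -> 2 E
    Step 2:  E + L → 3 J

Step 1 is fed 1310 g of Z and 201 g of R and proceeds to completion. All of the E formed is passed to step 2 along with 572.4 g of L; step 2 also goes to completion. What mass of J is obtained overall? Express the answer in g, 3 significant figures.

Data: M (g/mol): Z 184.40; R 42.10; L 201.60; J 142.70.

Step 1:
n(Z) = 1310 / 184.40 = 7.104 mol
n(R) = 201.0 / 42.10 = 4.774 mol
n/ν for Z = 7.104/2 = 3.552
n/ν for R = 4.774/2 = 2.387
Smallest n/ν is R → limiting reagent.
n(E) produced = (2/2) × 4.774 = 4.774 mol
Step 2:
n(E) available = 4.774 mol
n(L) = 572.4 / 201.60 = 2.839 mol
n/ν for E = 4.774/1 = 4.774
n/ν for L = 2.839/1 = 2.839
Smallest n/ν is L → limiting reagent.
n(J) = (3/1) × 2.839 = 8.517 mol
mass = 8.517 × 142.70 = 1215 g

1220 g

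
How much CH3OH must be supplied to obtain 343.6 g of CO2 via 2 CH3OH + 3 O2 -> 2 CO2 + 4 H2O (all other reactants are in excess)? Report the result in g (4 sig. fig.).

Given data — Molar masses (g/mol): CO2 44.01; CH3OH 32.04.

n(CO2) = 343.6 / 44.01 = 7.807 mol
n(CH3OH) = (2/2) × 7.807 = 7.807 mol
mass = 7.807 × 32.04 = 250.1 g

250.1 g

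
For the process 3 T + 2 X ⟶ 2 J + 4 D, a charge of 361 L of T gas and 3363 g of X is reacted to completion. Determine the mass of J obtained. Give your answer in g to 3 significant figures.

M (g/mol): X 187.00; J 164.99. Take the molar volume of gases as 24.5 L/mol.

n(T) = 361.0 / 24.5 = 14.73 mol
n(X) = 3363 / 187.00 = 17.98 mol
n/ν → T: 4.910, X: 8.990; T is limiting.
n(J) = (2/3) × 14.73 = 9.820 mol
mass = 9.820 × 164.99 = 1620 g

1620 g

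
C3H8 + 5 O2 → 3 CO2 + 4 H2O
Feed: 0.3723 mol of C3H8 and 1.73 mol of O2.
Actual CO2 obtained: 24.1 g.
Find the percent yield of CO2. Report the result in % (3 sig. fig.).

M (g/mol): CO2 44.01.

n(C3H8) = 0.3723 mol
n(O2) = 1.730 mol
n/ν for C3H8 = 0.3723/1 = 0.3723
n/ν for O2 = 1.730/5 = 0.3460
Smallest n/ν is O2 → limiting reagent.
theoretical n(CO2) = (3/5) × 1.730 = 1.038 mol → 45.68 g
% yield = 24.1 / 45.68 × 100 = 52.76 %

52.8 %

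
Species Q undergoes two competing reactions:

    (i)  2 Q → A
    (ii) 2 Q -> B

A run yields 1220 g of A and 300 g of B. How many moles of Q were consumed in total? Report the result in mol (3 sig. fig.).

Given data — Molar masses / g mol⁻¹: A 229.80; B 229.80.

13.2 mol

n(A) = 1220 / 229.80 = 5.309 mol
n(B) = 300 / 229.80 = 1.305 mol
n(Q) via (i) = (2/1)×5.309 = 10.62 mol
n(Q) via (ii) = (2/1)×1.305 = 2.610 mol
total n(Q) = 10.62 + 2.610 = 13.23 mol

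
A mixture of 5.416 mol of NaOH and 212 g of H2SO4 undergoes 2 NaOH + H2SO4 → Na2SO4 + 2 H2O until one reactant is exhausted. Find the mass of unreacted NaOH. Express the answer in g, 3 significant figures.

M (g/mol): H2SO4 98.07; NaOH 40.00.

n(NaOH) = 5.416 mol
n(H2SO4) = 212.0 / 98.07 = 2.162 mol
n/ν → NaOH: 2.708, H2SO4: 2.162; H2SO4 is limiting.
NaOH consumed = (2/1) × 2.162 = 4.324 mol
NaOH remaining = 5.416 − 4.324 = 1.092 mol
mass = 1.092 × 40.00 = 43.68 g

43.7 g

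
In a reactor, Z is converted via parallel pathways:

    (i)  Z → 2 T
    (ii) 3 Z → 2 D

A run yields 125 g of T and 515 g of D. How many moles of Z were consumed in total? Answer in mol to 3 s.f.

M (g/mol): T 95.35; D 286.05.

3.36 mol

n(T) = 125 / 95.35 = 1.311 mol
n(D) = 515 / 286.05 = 1.800 mol
n(Z) via (i) = (1/2)×1.311 = 0.6555 mol
n(Z) via (ii) = (3/2)×1.800 = 2.700 mol
total n(Z) = 0.6555 + 2.700 = 3.356 mol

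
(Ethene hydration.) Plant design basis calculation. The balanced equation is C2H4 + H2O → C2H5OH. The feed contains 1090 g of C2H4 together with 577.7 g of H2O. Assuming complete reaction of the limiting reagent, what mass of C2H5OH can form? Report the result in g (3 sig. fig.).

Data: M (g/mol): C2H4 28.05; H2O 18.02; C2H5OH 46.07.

n(C2H4) = 1090 / 28.05 = 38.86 mol
n(H2O) = 577.7 / 18.02 = 32.06 mol
n/ν → C2H4: 38.86, H2O: 32.06; H2O is limiting.
n(C2H5OH) = (1/1) × 32.06 = 32.06 mol
mass = 32.06 × 46.07 = 1477 g

1480 g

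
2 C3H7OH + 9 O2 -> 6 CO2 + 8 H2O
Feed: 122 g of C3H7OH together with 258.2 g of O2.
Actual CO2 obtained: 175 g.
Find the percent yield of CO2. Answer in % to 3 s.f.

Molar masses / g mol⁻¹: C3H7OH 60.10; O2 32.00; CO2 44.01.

73.9 %

n(C3H7OH) = 122.0 / 60.10 = 2.030 mol
n(O2) = 258.2 / 32.00 = 8.069 mol
n/ν → C3H7OH: 1.015, O2: 0.8966; O2 is limiting.
theoretical n(CO2) = (6/9) × 8.069 = 5.379 mol → 236.7 g
% yield = 175 / 236.7 × 100 = 73.93 %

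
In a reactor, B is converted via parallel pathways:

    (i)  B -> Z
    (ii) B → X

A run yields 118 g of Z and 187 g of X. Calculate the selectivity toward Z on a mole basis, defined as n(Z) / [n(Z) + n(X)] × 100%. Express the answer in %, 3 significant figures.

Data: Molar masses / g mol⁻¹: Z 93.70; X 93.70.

n(Z) = 118 / 93.70 = 1.259 mol
n(X) = 187 / 93.70 = 1.996 mol
selectivity = 1.259/(1.259+1.996) × 100 = 38.68 %

38.7 %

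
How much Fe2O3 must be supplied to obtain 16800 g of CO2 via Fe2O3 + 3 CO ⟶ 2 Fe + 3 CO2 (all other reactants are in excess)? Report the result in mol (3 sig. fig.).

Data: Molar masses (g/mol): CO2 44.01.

127 mol

n(CO2) = 16800 / 44.01 = 381.7 mol
n(Fe2O3) = (1/3) × 381.7 = 127.2 mol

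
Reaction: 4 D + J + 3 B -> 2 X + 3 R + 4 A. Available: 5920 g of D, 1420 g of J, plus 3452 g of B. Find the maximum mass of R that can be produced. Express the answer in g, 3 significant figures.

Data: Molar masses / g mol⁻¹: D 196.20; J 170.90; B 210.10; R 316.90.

n(D) = 5920 / 196.20 = 30.17 mol
n(J) = 1420 / 170.90 = 8.309 mol
n(B) = 3452 / 210.10 = 16.43 mol
n/ν for D = 30.17/4 = 7.543
n/ν for J = 8.309/1 = 8.309
n/ν for B = 16.43/3 = 5.477
Smallest n/ν is B → limiting reagent.
n(R) = (3/3) × 16.43 = 16.43 mol
mass = 16.43 × 316.90 = 5207 g

5210 g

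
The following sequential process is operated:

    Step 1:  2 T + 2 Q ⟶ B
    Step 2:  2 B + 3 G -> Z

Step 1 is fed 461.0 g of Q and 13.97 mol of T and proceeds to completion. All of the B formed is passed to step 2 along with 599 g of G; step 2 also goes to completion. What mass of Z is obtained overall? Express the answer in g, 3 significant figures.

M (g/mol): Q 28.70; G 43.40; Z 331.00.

Step 1:
n(Q) = 461.0 / 28.70 = 16.06 mol
n(T) = 13.97 mol
n/ν → Q: 8.030, T: 6.985; T is limiting.
n(B) produced = (1/2) × 13.97 = 6.985 mol
Step 2:
n(B) available = 6.985 mol
n(G) = 599.0 / 43.40 = 13.80 mol
n/ν → B: 3.493, G: 4.600; B is limiting.
n(Z) = (1/2) × 6.985 = 3.493 mol
mass = 3.493 × 331.00 = 1156 g

1160 g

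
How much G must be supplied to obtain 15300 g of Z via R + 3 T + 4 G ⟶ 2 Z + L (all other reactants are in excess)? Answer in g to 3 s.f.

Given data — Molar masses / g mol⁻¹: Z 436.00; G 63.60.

4460 g

n(Z) = 15300 / 436.00 = 35.09 mol
n(G) = (4/2) × 35.09 = 70.18 mol
mass = 70.18 × 63.60 = 4463 g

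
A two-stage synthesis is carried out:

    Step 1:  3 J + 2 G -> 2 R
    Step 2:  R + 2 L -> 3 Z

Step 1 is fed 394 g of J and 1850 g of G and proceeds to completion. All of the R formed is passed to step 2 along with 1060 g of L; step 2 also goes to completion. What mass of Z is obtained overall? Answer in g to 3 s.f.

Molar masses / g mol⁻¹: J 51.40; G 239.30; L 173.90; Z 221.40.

Step 1:
n(J) = 394.0 / 51.40 = 7.665 mol
n(G) = 1850 / 239.30 = 7.731 mol
n/ν → J: 2.555, G: 3.866; J is limiting.
n(R) produced = (2/3) × 7.665 = 5.110 mol
Step 2:
n(R) available = 5.110 mol
n(L) = 1060 / 173.90 = 6.095 mol
n/ν → R: 5.110, L: 3.048; L is limiting.
n(Z) = (3/2) × 6.095 = 9.143 mol
mass = 9.143 × 221.40 = 2024 g

2020 g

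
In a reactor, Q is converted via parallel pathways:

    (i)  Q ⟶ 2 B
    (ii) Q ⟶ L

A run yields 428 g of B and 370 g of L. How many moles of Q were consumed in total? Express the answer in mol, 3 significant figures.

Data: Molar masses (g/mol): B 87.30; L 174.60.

4.57 mol

n(B) = 428 / 87.30 = 4.903 mol
n(L) = 370 / 174.60 = 2.119 mol
n(Q) via (i) = (1/2)×4.903 = 2.452 mol
n(Q) via (ii) = (1/1)×2.119 = 2.119 mol
total n(Q) = 2.452 + 2.119 = 4.571 mol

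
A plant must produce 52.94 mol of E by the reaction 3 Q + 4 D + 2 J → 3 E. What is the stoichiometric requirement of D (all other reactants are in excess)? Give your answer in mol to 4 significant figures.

n(E) = 52.94 mol
n(D) = (4/3) × 52.94 = 70.59 mol

70.59 mol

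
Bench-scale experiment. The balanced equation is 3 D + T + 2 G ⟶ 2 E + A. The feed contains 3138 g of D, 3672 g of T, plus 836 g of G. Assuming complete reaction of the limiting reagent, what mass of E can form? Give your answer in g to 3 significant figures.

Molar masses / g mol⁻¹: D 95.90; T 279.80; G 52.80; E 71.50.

1130 g

n(D) = 3138 / 95.90 = 32.72 mol
n(T) = 3672 / 279.80 = 13.12 mol
n(G) = 836.0 / 52.80 = 15.83 mol
n/ν for D = 32.72/3 = 10.91
n/ν for T = 13.12/1 = 13.12
n/ν for G = 15.83/2 = 7.915
Smallest n/ν is G → limiting reagent.
n(E) = (2/2) × 15.83 = 15.83 mol
mass = 15.83 × 71.50 = 1132 g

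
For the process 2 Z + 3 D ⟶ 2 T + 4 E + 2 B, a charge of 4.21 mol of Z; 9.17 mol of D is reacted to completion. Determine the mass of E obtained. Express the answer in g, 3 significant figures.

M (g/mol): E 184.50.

n(Z) = 4.210 mol
n(D) = 9.170 mol
n/ν → Z: 2.105, D: 3.057; Z is limiting.
n(E) = (4/2) × 4.210 = 8.420 mol
mass = 8.420 × 184.50 = 1553 g

1550 g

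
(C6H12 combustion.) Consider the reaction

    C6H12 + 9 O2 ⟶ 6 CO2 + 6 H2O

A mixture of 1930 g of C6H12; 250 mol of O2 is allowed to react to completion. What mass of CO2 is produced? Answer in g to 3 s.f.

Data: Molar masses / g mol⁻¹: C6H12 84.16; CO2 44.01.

6060 g

n(C6H12) = 1930 / 84.16 = 22.93 mol
n(O2) = 250.0 mol
n/ν for C6H12 = 22.93/1 = 22.93
n/ν for O2 = 250.0/9 = 27.78
Smallest n/ν is C6H12 → limiting reagent.
n(CO2) = (6/1) × 22.93 = 137.6 mol
mass = 137.6 × 44.01 = 6056 g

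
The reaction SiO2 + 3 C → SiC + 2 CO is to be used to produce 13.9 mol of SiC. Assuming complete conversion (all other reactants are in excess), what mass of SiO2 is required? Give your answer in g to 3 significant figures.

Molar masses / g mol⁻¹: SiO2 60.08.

n(SiC) = 13.90 mol
n(SiO2) = (1/1) × 13.90 = 13.90 mol
mass = 13.90 × 60.08 = 835.1 g

835 g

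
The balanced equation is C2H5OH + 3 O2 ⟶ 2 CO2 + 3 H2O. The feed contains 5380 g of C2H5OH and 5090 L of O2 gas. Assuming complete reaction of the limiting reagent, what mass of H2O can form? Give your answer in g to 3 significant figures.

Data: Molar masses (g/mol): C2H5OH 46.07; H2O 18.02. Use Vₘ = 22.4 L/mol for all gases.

n(C2H5OH) = 5380 / 46.07 = 116.8 mol
n(O2) = 5090 / 22.4 = 227.2 mol
n/ν for C2H5OH = 116.8/1 = 116.8
n/ν for O2 = 227.2/3 = 75.73
Smallest n/ν is O2 → limiting reagent.
n(H2O) = (3/3) × 227.2 = 227.2 mol
mass = 227.2 × 18.02 = 4094 g

4090 g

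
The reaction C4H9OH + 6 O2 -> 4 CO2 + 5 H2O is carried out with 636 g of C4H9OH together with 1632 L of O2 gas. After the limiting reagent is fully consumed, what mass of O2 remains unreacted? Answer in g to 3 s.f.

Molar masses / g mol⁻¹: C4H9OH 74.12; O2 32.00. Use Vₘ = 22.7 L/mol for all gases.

n(C4H9OH) = 636.0 / 74.12 = 8.581 mol
n(O2) = 1632 / 22.7 = 71.89 mol
n/ν for C4H9OH = 8.581/1 = 8.581
n/ν for O2 = 71.89/6 = 11.98
Smallest n/ν is C4H9OH → limiting reagent.
O2 consumed = (6/1) × 8.581 = 51.49 mol
O2 remaining = 71.89 − 51.49 = 20.40 mol
mass = 20.40 × 32.00 = 652.8 g

653 g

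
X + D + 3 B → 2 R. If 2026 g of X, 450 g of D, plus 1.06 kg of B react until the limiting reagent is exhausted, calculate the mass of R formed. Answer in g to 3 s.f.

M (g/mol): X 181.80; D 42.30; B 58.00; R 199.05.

n(X) = 2026 / 181.80 = 11.14 mol
n(D) = 450.0 / 42.30 = 10.64 mol
n(B) = 1.060×1000 / 58.00 = 18.28 mol
n/ν for X = 11.14/1 = 11.14
n/ν for D = 10.64/1 = 10.64
n/ν for B = 18.28/3 = 6.093
Smallest n/ν is B → limiting reagent.
n(R) = (2/3) × 18.28 = 12.19 mol
mass = 12.19 × 199.05 = 2426 g

2430 g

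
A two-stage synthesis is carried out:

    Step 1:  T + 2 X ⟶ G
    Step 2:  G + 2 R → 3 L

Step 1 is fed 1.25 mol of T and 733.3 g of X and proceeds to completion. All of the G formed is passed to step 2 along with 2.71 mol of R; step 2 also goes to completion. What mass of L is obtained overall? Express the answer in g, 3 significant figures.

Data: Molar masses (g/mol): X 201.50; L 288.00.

1080 g

Step 1:
n(T) = 1.250 mol
n(X) = 733.3 / 201.50 = 3.639 mol
n/ν for T = 1.250/1 = 1.250
n/ν for X = 3.639/2 = 1.820
Smallest n/ν is T → limiting reagent.
n(G) produced = (1/1) × 1.250 = 1.250 mol
Step 2:
n(G) available = 1.250 mol
n(R) = 2.710 mol
n/ν for G = 1.250/1 = 1.250
n/ν for R = 2.710/2 = 1.355
Smallest n/ν is G → limiting reagent.
n(L) = (3/1) × 1.250 = 3.750 mol
mass = 3.750 × 288.00 = 1080 g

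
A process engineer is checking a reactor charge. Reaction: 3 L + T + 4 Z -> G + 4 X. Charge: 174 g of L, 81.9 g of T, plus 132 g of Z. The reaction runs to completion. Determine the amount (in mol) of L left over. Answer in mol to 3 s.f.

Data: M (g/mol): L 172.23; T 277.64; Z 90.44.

n(L) = 174.0 / 172.23 = 1.010 mol
n(T) = 81.90 / 277.64 = 0.2950 mol
n(Z) = 132.0 / 90.44 = 1.460 mol
n/ν for L = 1.010/3 = 0.3367
n/ν for T = 0.2950/1 = 0.2950
n/ν for Z = 1.460/4 = 0.3650
Smallest n/ν is T → limiting reagent.
L consumed = (3/1) × 0.2950 = 0.8850 mol
L remaining = 1.010 − 0.8850 = 0.1250 mol

0.125 mol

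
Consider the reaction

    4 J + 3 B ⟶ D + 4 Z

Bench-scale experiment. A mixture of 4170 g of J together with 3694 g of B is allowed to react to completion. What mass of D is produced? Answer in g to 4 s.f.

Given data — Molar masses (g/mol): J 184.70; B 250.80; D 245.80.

1207 g

n(J) = 4170 / 184.70 = 22.58 mol
n(B) = 3694 / 250.80 = 14.73 mol
n/ν for J = 22.58/4 = 5.645
n/ν for B = 14.73/3 = 4.910
Smallest n/ν is B → limiting reagent.
n(D) = (1/3) × 14.73 = 4.910 mol
mass = 4.910 × 245.80 = 1207 g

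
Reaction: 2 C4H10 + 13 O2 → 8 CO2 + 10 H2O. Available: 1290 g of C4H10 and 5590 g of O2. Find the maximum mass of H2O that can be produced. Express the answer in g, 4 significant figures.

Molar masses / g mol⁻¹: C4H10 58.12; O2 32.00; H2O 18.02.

n(C4H10) = 1290 / 58.12 = 22.20 mol
n(O2) = 5590 / 32.00 = 174.7 mol
n/ν for C4H10 = 22.20/2 = 11.10
n/ν for O2 = 174.7/13 = 13.44
Smallest n/ν is C4H10 → limiting reagent.
n(H2O) = (10/2) × 22.20 = 111.0 mol
mass = 111.0 × 18.02 = 2000 g

2000 g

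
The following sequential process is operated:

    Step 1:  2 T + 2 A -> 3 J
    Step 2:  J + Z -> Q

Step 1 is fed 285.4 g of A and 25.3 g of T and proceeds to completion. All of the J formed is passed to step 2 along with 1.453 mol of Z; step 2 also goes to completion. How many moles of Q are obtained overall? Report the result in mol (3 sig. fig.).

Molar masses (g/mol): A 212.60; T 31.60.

1.20 mol

Step 1:
n(A) = 285.4 / 212.60 = 1.342 mol
n(T) = 25.30 / 31.60 = 0.8006 mol
n/ν → A: 0.6710, T: 0.4003; T is limiting.
n(J) produced = (3/2) × 0.8006 = 1.201 mol
Step 2:
n(J) available = 1.201 mol
n(Z) = 1.453 mol
n/ν → J: 1.201, Z: 1.453; J is limiting.
n(Q) = (1/1) × 1.201 = 1.201 mol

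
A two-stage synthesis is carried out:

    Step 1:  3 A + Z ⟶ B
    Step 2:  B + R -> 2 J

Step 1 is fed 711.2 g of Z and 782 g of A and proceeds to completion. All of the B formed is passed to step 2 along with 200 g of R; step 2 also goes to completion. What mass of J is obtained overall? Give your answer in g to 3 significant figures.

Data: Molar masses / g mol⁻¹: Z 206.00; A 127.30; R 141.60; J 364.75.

1030 g

Step 1:
n(Z) = 711.2 / 206.00 = 3.452 mol
n(A) = 782.0 / 127.30 = 6.143 mol
n/ν for Z = 3.452/1 = 3.452
n/ν for A = 6.143/3 = 2.048
Smallest n/ν is A → limiting reagent.
n(B) produced = (1/3) × 6.143 = 2.048 mol
Step 2:
n(B) available = 2.048 mol
n(R) = 200.0 / 141.60 = 1.412 mol
n/ν for B = 2.048/1 = 2.048
n/ν for R = 1.412/1 = 1.412
Smallest n/ν is R → limiting reagent.
n(J) = (2/1) × 1.412 = 2.824 mol
mass = 2.824 × 364.75 = 1030 g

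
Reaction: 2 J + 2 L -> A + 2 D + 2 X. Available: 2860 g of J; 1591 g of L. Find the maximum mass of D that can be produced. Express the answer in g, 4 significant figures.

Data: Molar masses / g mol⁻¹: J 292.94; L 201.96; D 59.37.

n(J) = 2860 / 292.94 = 9.763 mol
n(L) = 1591 / 201.96 = 7.878 mol
n/ν for J = 9.763/2 = 4.882
n/ν for L = 7.878/2 = 3.939
Smallest n/ν is L → limiting reagent.
n(D) = (2/2) × 7.878 = 7.878 mol
mass = 7.878 × 59.37 = 467.7 g

467.7 g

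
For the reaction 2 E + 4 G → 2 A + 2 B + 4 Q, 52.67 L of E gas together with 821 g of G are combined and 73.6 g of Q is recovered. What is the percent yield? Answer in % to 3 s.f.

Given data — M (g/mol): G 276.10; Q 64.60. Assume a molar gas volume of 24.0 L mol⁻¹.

n(E) = 52.67 / 24.0 = 2.195 mol
n(G) = 821.0 / 276.10 = 2.974 mol
n/ν for E = 2.195/2 = 1.098
n/ν for G = 2.974/4 = 0.7435
Smallest n/ν is G → limiting reagent.
theoretical n(Q) = (4/4) × 2.974 = 2.974 mol → 192.1 g
% yield = 73.6 / 192.1 × 100 = 38.31 %

38.3 %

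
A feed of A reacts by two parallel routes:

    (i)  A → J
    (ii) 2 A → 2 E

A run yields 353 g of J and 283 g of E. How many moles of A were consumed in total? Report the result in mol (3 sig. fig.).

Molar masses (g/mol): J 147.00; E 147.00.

4.33 mol

n(J) = 353 / 147.00 = 2.401 mol
n(E) = 283 / 147.00 = 1.925 mol
n(A) via (i) = (1/1)×2.401 = 2.401 mol
n(A) via (ii) = (2/2)×1.925 = 1.925 mol
total n(A) = 2.401 + 1.925 = 4.326 mol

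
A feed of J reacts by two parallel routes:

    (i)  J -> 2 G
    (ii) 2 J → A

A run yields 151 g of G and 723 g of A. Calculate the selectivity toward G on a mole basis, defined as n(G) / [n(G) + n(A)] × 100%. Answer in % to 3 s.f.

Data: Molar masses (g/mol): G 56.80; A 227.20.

45.5 %

n(G) = 151 / 56.80 = 2.658 mol
n(A) = 723 / 227.20 = 3.182 mol
selectivity = 2.658/(2.658+3.182) × 100 = 45.51 %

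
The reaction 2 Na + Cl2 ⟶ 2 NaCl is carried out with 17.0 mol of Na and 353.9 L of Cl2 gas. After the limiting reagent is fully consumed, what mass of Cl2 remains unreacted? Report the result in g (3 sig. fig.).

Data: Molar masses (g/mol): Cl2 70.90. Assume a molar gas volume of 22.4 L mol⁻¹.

518 g

n(Na) = 17.00 mol
n(Cl2) = 353.9 / 22.4 = 15.80 mol
n/ν → Na: 8.500, Cl2: 15.80; Na is limiting.
Cl2 consumed = (1/2) × 17.00 = 8.500 mol
Cl2 remaining = 15.80 − 8.500 = 7.300 mol
mass = 7.300 × 70.90 = 517.6 g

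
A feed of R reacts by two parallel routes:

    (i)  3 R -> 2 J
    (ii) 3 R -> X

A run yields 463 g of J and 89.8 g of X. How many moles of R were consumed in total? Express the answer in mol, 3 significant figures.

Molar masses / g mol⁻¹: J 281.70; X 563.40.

2.94 mol

n(J) = 463 / 281.70 = 1.644 mol
n(X) = 89.8 / 563.40 = 0.1594 mol
n(R) via (i) = (3/2)×1.644 = 2.466 mol
n(R) via (ii) = (3/1)×0.1594 = 0.4782 mol
total n(R) = 2.466 + 0.4782 = 2.944 mol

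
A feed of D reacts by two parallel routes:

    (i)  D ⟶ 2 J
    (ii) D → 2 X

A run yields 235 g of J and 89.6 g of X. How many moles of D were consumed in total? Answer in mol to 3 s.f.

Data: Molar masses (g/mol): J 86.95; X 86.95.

n(J) = 235 / 86.95 = 2.703 mol
n(X) = 89.6 / 86.95 = 1.030 mol
n(D) via (i) = (1/2)×2.703 = 1.352 mol
n(D) via (ii) = (1/2)×1.030 = 0.5150 mol
total n(D) = 1.352 + 0.5150 = 1.867 mol

1.87 mol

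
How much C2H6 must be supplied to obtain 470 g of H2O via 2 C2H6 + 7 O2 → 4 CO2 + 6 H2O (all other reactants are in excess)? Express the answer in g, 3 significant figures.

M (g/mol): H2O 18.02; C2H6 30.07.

n(H2O) = 470 / 18.02 = 26.08 mol
n(C2H6) = (2/6) × 26.08 = 8.693 mol
mass = 8.693 × 30.07 = 261.4 g

261 g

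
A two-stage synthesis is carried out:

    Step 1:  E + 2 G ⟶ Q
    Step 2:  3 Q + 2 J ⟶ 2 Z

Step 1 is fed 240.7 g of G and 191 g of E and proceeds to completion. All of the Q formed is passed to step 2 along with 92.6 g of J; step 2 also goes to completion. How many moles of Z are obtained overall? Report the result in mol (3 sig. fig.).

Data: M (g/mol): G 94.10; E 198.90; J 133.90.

Step 1:
n(G) = 240.7 / 94.10 = 2.558 mol
n(E) = 191.0 / 198.90 = 0.9603 mol
n/ν for G = 2.558/2 = 1.279
n/ν for E = 0.9603/1 = 0.9603
Smallest n/ν is E → limiting reagent.
n(Q) produced = (1/1) × 0.9603 = 0.9603 mol
Step 2:
n(Q) available = 0.9603 mol
n(J) = 92.60 / 133.90 = 0.6916 mol
n/ν for Q = 0.9603/3 = 0.3201
n/ν for J = 0.6916/2 = 0.3458
Smallest n/ν is Q → limiting reagent.
n(Z) = (2/3) × 0.9603 = 0.6402 mol

0.640 mol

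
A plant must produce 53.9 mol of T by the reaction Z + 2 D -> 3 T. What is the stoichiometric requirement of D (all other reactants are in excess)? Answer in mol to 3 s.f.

35.9 mol

n(T) = 53.90 mol
n(D) = (2/3) × 53.90 = 35.93 mol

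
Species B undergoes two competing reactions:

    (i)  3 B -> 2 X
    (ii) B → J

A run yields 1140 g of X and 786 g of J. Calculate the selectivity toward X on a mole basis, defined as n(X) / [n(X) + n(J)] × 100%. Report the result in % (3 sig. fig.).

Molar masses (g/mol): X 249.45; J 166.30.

n(X) = 1140 / 249.45 = 4.570 mol
n(J) = 786 / 166.30 = 4.726 mol
selectivity = 4.570/(4.570+4.726) × 100 = 49.16 %

49.2 %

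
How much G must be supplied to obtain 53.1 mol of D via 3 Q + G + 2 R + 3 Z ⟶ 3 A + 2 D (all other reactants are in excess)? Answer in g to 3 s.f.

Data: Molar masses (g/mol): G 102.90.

2730 g

n(D) = 53.10 mol
n(G) = (1/2) × 53.10 = 26.55 mol
mass = 26.55 × 102.90 = 2732 g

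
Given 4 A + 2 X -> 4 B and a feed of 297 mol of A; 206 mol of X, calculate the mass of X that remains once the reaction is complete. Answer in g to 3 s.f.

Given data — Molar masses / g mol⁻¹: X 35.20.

n(A) = 297.0 mol
n(X) = 206.0 mol
n/ν for A = 297.0/4 = 74.25
n/ν for X = 206.0/2 = 103.0
Smallest n/ν is A → limiting reagent.
X consumed = (2/4) × 297.0 = 148.5 mol
X remaining = 206.0 − 148.5 = 57.50 mol
mass = 57.50 × 35.20 = 2024 g

2020 g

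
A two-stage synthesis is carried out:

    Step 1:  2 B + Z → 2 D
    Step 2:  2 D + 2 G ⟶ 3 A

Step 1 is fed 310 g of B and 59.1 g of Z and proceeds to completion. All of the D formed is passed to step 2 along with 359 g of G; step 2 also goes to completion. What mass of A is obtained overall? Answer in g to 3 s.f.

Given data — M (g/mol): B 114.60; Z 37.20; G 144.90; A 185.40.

Step 1:
n(B) = 310.0 / 114.60 = 2.705 mol
n(Z) = 59.10 / 37.20 = 1.589 mol
n/ν → B: 1.353, Z: 1.589; B is limiting.
n(D) produced = (2/2) × 2.705 = 2.705 mol
Step 2:
n(D) available = 2.705 mol
n(G) = 359.0 / 144.90 = 2.478 mol
n/ν → D: 1.353, G: 1.239; G is limiting.
n(A) = (3/2) × 2.478 = 3.717 mol
mass = 3.717 × 185.40 = 689.1 g

689 g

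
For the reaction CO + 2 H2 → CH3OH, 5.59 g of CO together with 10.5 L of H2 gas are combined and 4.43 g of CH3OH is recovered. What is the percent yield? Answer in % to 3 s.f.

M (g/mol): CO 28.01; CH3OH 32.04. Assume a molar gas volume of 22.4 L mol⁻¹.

n(CO) = 5.590 / 28.01 = 0.1996 mol
n(H2) = 10.50 / 22.4 = 0.4688 mol
n/ν for CO = 0.1996/1 = 0.1996
n/ν for H2 = 0.4688/2 = 0.2344
Smallest n/ν is CO → limiting reagent.
theoretical n(CH3OH) = (1/1) × 0.1996 = 0.1996 mol → 6.395 g
% yield = 4.43 / 6.395 × 100 = 69.27 %

69.3 %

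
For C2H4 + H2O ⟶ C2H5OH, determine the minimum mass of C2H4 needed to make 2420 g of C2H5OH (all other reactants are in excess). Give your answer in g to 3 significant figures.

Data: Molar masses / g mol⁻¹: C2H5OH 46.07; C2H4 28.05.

n(C2H5OH) = 2420 / 46.07 = 52.53 mol
n(C2H4) = (1/1) × 52.53 = 52.53 mol
mass = 52.53 × 28.05 = 1473 g

1470 g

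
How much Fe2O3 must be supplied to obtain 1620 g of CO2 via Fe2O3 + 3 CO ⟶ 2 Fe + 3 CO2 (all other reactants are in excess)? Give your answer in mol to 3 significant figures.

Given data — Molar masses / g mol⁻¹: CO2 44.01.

12.3 mol

n(CO2) = 1620 / 44.01 = 36.81 mol
n(Fe2O3) = (1/3) × 36.81 = 12.27 mol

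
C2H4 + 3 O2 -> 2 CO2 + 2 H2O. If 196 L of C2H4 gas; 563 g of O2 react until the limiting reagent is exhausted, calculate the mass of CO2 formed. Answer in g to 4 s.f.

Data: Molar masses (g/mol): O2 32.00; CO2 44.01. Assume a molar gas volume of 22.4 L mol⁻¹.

n(C2H4) = 196.0 / 22.4 = 8.750 mol
n(O2) = 563.0 / 32.00 = 17.59 mol
n/ν for C2H4 = 8.750/1 = 8.750
n/ν for O2 = 17.59/3 = 5.863
Smallest n/ν is O2 → limiting reagent.
n(CO2) = (2/3) × 17.59 = 11.73 mol
mass = 11.73 × 44.01 = 516.2 g

516.2 g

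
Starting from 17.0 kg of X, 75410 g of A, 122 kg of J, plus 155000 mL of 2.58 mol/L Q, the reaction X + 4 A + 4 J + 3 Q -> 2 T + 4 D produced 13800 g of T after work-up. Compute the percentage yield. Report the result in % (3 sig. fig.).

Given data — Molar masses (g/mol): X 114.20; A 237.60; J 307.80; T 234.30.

37.1 %

n(X) = 17.00×1000 / 114.20 = 148.9 mol
n(A) = 75410 / 237.60 = 317.4 mol
n(J) = 122.0×1000 / 307.80 = 396.4 mol
n(Q) = 2.58 × 155000/1000 = 399.9 mol
n/ν for X = 148.9/1 = 148.9
n/ν for A = 317.4/4 = 79.35
n/ν for J = 396.4/4 = 99.10
n/ν for Q = 399.9/3 = 133.3
Smallest n/ν is A → limiting reagent.
theoretical n(T) = (2/4) × 317.4 = 158.7 mol → 37180 g
% yield = 13800 / 37180 × 100 = 37.12 %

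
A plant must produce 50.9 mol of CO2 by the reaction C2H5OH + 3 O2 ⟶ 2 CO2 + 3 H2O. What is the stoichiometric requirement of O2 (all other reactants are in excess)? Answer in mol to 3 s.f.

76.4 mol

n(CO2) = 50.90 mol
n(O2) = (3/2) × 50.90 = 76.35 mol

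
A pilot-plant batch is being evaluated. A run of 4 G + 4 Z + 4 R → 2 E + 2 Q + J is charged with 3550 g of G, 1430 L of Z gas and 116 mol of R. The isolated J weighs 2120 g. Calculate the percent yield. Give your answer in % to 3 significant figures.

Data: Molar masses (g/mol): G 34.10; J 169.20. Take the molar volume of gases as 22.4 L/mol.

78.5 %

n(G) = 3550 / 34.10 = 104.1 mol
n(Z) = 1430 / 22.4 = 63.84 mol
n(R) = 116.0 mol
n/ν → G: 26.03, Z: 15.96, R: 29.00; Z is limiting.
theoretical n(J) = (1/4) × 63.84 = 15.96 mol → 2700 g
% yield = 2120 / 2700 × 100 = 78.52 %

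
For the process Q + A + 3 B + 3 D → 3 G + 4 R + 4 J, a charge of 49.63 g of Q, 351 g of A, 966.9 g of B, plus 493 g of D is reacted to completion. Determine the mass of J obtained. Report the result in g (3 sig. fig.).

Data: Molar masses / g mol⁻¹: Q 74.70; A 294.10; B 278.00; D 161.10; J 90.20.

240 g

n(Q) = 49.63 / 74.70 = 0.6644 mol
n(A) = 351.0 / 294.10 = 1.193 mol
n(B) = 966.9 / 278.00 = 3.478 mol
n(D) = 493.0 / 161.10 = 3.060 mol
n/ν for Q = 0.6644/1 = 0.6644
n/ν for A = 1.193/1 = 1.193
n/ν for B = 3.478/3 = 1.159
n/ν for D = 3.060/3 = 1.020
Smallest n/ν is Q → limiting reagent.
n(J) = (4/1) × 0.6644 = 2.658 mol
mass = 2.658 × 90.20 = 239.8 g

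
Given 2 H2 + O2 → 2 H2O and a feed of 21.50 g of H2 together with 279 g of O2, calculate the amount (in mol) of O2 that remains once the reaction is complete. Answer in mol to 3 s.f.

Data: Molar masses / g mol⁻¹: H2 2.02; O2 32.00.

3.40 mol

n(H2) = 21.50 / 2.02 = 10.64 mol
n(O2) = 279.0 / 32.00 = 8.719 mol
n/ν for H2 = 10.64/2 = 5.320
n/ν for O2 = 8.719/1 = 8.719
Smallest n/ν is H2 → limiting reagent.
O2 consumed = (1/2) × 10.64 = 5.320 mol
O2 remaining = 8.719 − 5.320 = 3.399 mol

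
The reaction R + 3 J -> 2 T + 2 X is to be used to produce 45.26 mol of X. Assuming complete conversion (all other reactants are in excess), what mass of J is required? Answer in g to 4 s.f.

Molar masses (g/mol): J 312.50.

21220 g

n(X) = 45.26 mol
n(J) = (3/2) × 45.26 = 67.89 mol
mass = 67.89 × 312.50 = 21220 g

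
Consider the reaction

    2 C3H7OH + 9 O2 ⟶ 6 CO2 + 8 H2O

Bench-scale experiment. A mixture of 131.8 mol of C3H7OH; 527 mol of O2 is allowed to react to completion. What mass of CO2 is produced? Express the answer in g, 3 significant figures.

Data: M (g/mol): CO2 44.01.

n(C3H7OH) = 131.8 mol
n(O2) = 527.0 mol
n/ν for C3H7OH = 131.8/2 = 65.90
n/ν for O2 = 527.0/9 = 58.56
Smallest n/ν is O2 → limiting reagent.
n(CO2) = (6/9) × 527.0 = 351.3 mol
mass = 351.3 × 44.01 = 15460 g

15500 g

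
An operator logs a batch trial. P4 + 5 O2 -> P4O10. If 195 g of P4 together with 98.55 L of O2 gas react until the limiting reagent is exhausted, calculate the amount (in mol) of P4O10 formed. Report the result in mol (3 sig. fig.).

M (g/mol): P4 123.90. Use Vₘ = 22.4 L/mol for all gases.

0.880 mol

n(P4) = 195.0 / 123.90 = 1.574 mol
n(O2) = 98.55 / 22.4 = 4.400 mol
n/ν for P4 = 1.574/1 = 1.574
n/ν for O2 = 4.400/5 = 0.8800
Smallest n/ν is O2 → limiting reagent.
n(P4O10) = (1/5) × 4.400 = 0.8800 mol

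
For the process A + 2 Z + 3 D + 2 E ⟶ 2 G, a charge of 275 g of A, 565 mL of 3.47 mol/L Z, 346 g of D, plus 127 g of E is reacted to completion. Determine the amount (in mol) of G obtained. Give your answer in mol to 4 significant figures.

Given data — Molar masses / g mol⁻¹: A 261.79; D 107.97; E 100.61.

1.262 mol

n(A) = 275.0 / 261.79 = 1.050 mol
n(Z) = 3.47 × 565.0/1000 = 1.961 mol
n(D) = 346.0 / 107.97 = 3.205 mol
n(E) = 127.0 / 100.61 = 1.262 mol
n/ν → A: 1.050, Z: 0.9805, D: 1.068, E: 0.6310; E is limiting.
n(G) = (2/2) × 1.262 = 1.262 mol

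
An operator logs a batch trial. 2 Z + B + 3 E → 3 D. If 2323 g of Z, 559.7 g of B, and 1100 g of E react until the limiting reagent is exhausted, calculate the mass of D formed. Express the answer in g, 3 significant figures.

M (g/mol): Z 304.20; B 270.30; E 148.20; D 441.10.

2740 g

n(Z) = 2323 / 304.20 = 7.636 mol
n(B) = 559.7 / 270.30 = 2.071 mol
n(E) = 1100 / 148.20 = 7.422 mol
n/ν → Z: 3.818, B: 2.071, E: 2.474; B is limiting.
n(D) = (3/1) × 2.071 = 6.213 mol
mass = 6.213 × 441.10 = 2741 g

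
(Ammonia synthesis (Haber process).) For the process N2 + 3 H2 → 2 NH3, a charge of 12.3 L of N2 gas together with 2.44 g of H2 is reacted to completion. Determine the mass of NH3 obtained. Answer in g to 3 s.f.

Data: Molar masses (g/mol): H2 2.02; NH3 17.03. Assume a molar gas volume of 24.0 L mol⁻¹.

n(N2) = 12.30 / 24.0 = 0.5125 mol
n(H2) = 2.440 / 2.02 = 1.208 mol
n/ν for N2 = 0.5125/1 = 0.5125
n/ν for H2 = 1.208/3 = 0.4027
Smallest n/ν is H2 → limiting reagent.
n(NH3) = (2/3) × 1.208 = 0.8053 mol
mass = 0.8053 × 17.03 = 13.71 g

13.7 g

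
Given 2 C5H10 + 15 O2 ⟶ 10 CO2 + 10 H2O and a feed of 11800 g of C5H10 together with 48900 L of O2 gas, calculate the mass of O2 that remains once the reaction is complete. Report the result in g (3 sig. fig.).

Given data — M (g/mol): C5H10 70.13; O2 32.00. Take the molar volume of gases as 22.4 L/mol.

29500 g

n(C5H10) = 11800 / 70.13 = 168.3 mol
n(O2) = 48900 / 22.4 = 2183 mol
n/ν for C5H10 = 168.3/2 = 84.15
n/ν for O2 = 2183/15 = 145.5
Smallest n/ν is C5H10 → limiting reagent.
O2 consumed = (15/2) × 168.3 = 1262 mol
O2 remaining = 2183 − 1262 = 921.0 mol
mass = 921.0 × 32.00 = 29470 g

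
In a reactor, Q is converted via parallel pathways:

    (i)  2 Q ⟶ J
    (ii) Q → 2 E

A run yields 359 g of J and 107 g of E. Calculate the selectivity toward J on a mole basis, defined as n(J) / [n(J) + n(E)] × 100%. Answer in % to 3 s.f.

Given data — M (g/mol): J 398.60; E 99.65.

n(J) = 359 / 398.60 = 0.9007 mol
n(E) = 107 / 99.65 = 1.074 mol
selectivity = 0.9007/(0.9007+1.074) × 100 = 45.61 %

45.6 %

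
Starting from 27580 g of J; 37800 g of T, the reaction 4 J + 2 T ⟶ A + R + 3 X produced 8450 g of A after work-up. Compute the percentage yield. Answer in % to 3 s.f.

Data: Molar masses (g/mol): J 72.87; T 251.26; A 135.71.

n(J) = 27580 / 72.87 = 378.5 mol
n(T) = 37800 / 251.26 = 150.4 mol
n/ν for J = 378.5/4 = 94.63
n/ν for T = 150.4/2 = 75.20
Smallest n/ν is T → limiting reagent.
theoretical n(A) = (1/2) × 150.4 = 75.20 mol → 10210 g
% yield = 8450 / 10210 × 100 = 82.76 %

82.8 %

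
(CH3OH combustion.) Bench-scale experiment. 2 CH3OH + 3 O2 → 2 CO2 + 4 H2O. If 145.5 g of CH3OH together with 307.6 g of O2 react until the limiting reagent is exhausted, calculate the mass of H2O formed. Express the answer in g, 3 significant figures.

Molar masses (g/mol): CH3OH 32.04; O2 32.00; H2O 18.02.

n(CH3OH) = 145.5 / 32.04 = 4.541 mol
n(O2) = 307.6 / 32.00 = 9.613 mol
n/ν → CH3OH: 2.271, O2: 3.204; CH3OH is limiting.
n(H2O) = (4/2) × 4.541 = 9.082 mol
mass = 9.082 × 18.02 = 163.7 g

164 g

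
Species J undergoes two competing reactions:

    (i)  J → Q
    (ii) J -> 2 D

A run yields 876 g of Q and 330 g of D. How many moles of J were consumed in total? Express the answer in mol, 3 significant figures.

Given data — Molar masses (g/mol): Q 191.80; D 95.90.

6.29 mol

n(Q) = 876 / 191.80 = 4.567 mol
n(D) = 330 / 95.90 = 3.441 mol
n(J) via (i) = (1/1)×4.567 = 4.567 mol
n(J) via (ii) = (1/2)×3.441 = 1.721 mol
total n(J) = 4.567 + 1.721 = 6.288 mol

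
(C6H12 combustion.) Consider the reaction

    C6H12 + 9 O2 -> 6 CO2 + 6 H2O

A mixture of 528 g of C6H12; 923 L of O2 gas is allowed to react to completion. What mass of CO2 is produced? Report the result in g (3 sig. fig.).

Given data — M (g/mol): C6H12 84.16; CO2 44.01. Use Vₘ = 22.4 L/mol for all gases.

n(C6H12) = 528.0 / 84.16 = 6.274 mol
n(O2) = 923.0 / 22.4 = 41.21 mol
n/ν for C6H12 = 6.274/1 = 6.274
n/ν for O2 = 41.21/9 = 4.579
Smallest n/ν is O2 → limiting reagent.
n(CO2) = (6/9) × 41.21 = 27.47 mol
mass = 27.47 × 44.01 = 1209 g

1210 g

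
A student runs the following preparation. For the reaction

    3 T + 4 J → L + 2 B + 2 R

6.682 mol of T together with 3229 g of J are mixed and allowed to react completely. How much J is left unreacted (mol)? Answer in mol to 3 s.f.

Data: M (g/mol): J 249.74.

n(T) = 6.682 mol
n(J) = 3229 / 249.74 = 12.93 mol
n/ν → T: 2.227, J: 3.233; T is limiting.
J consumed = (4/3) × 6.682 = 8.909 mol
J remaining = 12.93 − 8.909 = 4.021 mol

4.02 mol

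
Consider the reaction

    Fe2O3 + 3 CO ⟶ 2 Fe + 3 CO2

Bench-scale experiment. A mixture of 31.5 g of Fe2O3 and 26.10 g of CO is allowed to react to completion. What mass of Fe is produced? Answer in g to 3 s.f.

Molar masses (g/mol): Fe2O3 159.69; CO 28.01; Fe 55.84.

n(Fe2O3) = 31.50 / 159.69 = 0.1973 mol
n(CO) = 26.10 / 28.01 = 0.9318 mol
n/ν for Fe2O3 = 0.1973/1 = 0.1973
n/ν for CO = 0.9318/3 = 0.3106
Smallest n/ν is Fe2O3 → limiting reagent.
n(Fe) = (2/1) × 0.1973 = 0.3946 mol
mass = 0.3946 × 55.84 = 22.03 g

22.0 g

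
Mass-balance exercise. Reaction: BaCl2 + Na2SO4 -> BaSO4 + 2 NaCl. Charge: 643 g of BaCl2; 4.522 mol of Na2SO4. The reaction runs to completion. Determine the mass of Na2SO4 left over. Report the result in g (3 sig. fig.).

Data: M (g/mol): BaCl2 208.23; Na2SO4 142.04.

n(BaCl2) = 643.0 / 208.23 = 3.088 mol
n(Na2SO4) = 4.522 mol
n/ν → BaCl2: 3.088, Na2SO4: 4.522; BaCl2 is limiting.
Na2SO4 consumed = (1/1) × 3.088 = 3.088 mol
Na2SO4 remaining = 4.522 − 3.088 = 1.434 mol
mass = 1.434 × 142.04 = 203.7 g

204 g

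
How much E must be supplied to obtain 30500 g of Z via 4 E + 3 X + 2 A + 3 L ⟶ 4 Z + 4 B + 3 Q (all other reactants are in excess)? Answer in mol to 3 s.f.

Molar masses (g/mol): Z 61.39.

497 mol

n(Z) = 30500 / 61.39 = 496.8 mol
n(E) = (4/4) × 496.8 = 496.8 mol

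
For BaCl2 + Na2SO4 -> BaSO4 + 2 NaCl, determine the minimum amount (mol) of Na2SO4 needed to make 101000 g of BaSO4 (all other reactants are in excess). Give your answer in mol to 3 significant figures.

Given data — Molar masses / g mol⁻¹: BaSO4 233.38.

n(BaSO4) = 101000 / 233.38 = 432.8 mol
n(Na2SO4) = (1/1) × 432.8 = 432.8 mol

433 mol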